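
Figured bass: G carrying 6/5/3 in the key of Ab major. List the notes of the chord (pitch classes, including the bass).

G, Bb, Db, Eb

A third above G in this key is Bb.
A fifth above G in this key is Db.
A sixth above G in this key is Eb.
Together with the bass G, this spells Eb dominant seventh in first inversion.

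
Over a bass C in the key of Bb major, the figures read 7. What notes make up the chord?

The written figures 7 are shorthand for 7/5/3: the 5/3 are implied.
A third above C in this key is Eb.
A fifth above C in this key is G.
A seventh above C in this key is Bb.
Together with the bass C, this spells C minor seventh in root position.

C, Eb, G, Bb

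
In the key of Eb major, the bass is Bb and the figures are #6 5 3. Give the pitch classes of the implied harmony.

A third above Bb in this key is D.
A fifth above Bb in this key is F.
A sixth above Bb in this key is G, raised to G# by the sharp.

Bb, D, F, G#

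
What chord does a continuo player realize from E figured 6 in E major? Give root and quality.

C# minor

The figures 6 indicate a triad in first inversion.
In first inversion the root lies a sixth above the bass: a sixth above E in E major is C#.
The chord tones are E, G#, C#, giving C# minor.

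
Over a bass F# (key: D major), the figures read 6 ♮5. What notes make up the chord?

F#, A, C, D

The written figures 6 ♮5 are shorthand for 6/5/3: the 3 is implied.
A third above F# in this key is A.
A fifth above F# in this key is C#, made natural (C) by the ♮ figure.
A sixth above F# in this key is D.
Together with the bass F#, this spells D dominant seventh in first inversion.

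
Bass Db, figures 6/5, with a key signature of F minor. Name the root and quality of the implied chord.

Bb minor seventh

The figures 6/5 indicate a seventh chord in first inversion.
In first inversion the root lies a sixth above the bass: a sixth above Db in F minor is Bb.
The chord tones are Db, F, Ab, Bb, giving Bb minor seventh.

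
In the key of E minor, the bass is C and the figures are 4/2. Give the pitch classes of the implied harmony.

C, D, F#, A

The written figures 4/2 are shorthand for 6/4/2: the 6 is implied.
A second above C in this key is D.
A fourth above C in this key is F#.
A sixth above C in this key is A.
Together with the bass C, this spells D dominant seventh in third inversion.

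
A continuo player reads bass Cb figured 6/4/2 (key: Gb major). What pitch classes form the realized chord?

Cb, Db, F, Ab

A second above Cb in this key is Db.
A fourth above Cb in this key is F.
A sixth above Cb in this key is Ab.
Together with the bass Cb, this spells Db dominant seventh in third inversion.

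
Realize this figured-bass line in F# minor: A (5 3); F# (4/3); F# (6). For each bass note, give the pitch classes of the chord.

A (5/3): A, C#, E.
F# (6/4/3): F#, A, B, D.
F# (6/3): F#, A, D.

A, C#, E | F#, A, B, D | F#, A, D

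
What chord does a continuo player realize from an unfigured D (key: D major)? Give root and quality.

An unfigured bass indicates a triad in root position.
In root position the bass is the root, so the root is D.
The chord tones are D, F#, A, giving D major.

D major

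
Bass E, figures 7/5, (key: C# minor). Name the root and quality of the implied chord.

E major seventh

The figures 7/5 indicate a seventh chord in root position.
In root position the bass is the root, so the root is E.
The chord tones are E, G#, B, D#, giving E major seventh.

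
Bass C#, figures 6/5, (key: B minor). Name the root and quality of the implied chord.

A dominant seventh

The figures 6/5 indicate a seventh chord in first inversion.
In first inversion the root lies a sixth above the bass: a sixth above C# in B minor is A.
The chord tones are C#, E, G, A, giving A dominant seventh.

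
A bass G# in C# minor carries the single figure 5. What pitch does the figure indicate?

D#

Counting 4 letter steps above G# lands on D; in C# minor, that letter is D#.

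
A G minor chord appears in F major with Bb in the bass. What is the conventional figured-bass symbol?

6

Bb is the third of G minor, so the chord is in first inversion.
A triad in first inversion is figured 6/3, conventionally abbreviated 6.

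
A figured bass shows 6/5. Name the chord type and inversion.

seventh chord, first inversion

6/5 is shorthand for 6/5/3.
Intervals of 6/5/3 above the bass form a seventh chord; the bass is the third, so this is first inversion.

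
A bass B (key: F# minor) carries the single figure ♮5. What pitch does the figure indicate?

F

Counting 4 letter steps above B lands on F; in F# minor, that letter is F#.
The ♮5 figure makes it natural, giving F.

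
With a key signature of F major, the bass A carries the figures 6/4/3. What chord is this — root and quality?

The figures 6/4/3 indicate a seventh chord in second inversion.
In second inversion the root lies a fourth above the bass: a fourth above A in F major is D.
The chord tones are A, C, D, F, giving D minor seventh.

D minor seventh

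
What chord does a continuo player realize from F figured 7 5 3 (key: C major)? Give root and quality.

The figures 7 5 3 indicate a seventh chord in root position.
In root position the bass is the root, so the root is F.
The chord tones are F, A, C, E, giving F major seventh.

F major seventh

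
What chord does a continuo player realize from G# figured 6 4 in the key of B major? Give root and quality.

C# minor

The figures 6 4 indicate a triad in second inversion.
In second inversion the root lies a fourth above the bass: a fourth above G# in B major is C#.
The chord tones are G#, C#, E, giving C# minor.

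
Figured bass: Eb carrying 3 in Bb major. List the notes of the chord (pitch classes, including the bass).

The written figures 3 are shorthand for 5/3: the 5 is implied.
A third above Eb in this key is G.
A fifth above Eb in this key is Bb.
Together with the bass Eb, this spells Eb major in root position.

Eb, G, Bb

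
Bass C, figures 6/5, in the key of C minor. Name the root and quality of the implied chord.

Ab major seventh

The figures 6/5 indicate a seventh chord in first inversion.
In first inversion the root lies a sixth above the bass: a sixth above C in C minor is Ab.
The chord tones are C, Eb, G, Ab, giving Ab major seventh.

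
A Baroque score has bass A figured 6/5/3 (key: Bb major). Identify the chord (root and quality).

The figures 6/5/3 indicate a seventh chord in first inversion.
In first inversion the root lies a sixth above the bass: a sixth above A in Bb major is F.
The chord tones are A, C, Eb, F, giving F dominant seventh.

F dominant seventh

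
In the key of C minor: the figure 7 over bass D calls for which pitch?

Counting 6 letter steps above D lands on C; in C minor, that letter is C.

C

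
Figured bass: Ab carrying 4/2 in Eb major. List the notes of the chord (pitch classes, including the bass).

The written figures 4/2 are shorthand for 6/4/2: the 6 is implied.
A second above Ab in this key is Bb.
A fourth above Ab in this key is D.
A sixth above Ab in this key is F.
Together with the bass Ab, this spells Bb dominant seventh in third inversion.

Ab, Bb, D, F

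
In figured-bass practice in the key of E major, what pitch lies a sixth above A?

Counting 5 letter steps above A lands on F; in E major, that letter is F#.

F#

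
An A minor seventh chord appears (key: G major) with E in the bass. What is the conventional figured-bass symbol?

4/3

E is the fifth of A minor seventh, so the chord is in second inversion.
A seventh chord in second inversion is figured 6/4/3, conventionally abbreviated 4/3.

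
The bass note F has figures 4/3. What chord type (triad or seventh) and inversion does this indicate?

seventh chord, second inversion

4/3 is shorthand for 6/4/3.
Intervals of 6/4/3 above the bass form a seventh chord; the bass is the fifth, so this is second inversion.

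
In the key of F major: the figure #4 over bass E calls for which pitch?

Counting 3 letter steps above E lands on A; in F major, that letter is A.
The #4 figure raises it a semitone, giving A#.

A#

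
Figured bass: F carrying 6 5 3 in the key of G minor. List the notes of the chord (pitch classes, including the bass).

F, A, C, D

A third above F in this key is A.
A fifth above F in this key is C.
A sixth above F in this key is D.
Together with the bass F, this spells D minor seventh in first inversion.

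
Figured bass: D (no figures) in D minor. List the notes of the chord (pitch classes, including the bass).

An unfigured bass implies 5/3.
A third above D in this key is F.
A fifth above D in this key is A.
Together with the bass D, this spells D minor in root position.

D, F, A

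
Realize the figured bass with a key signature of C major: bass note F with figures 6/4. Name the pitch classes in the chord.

A fourth above F in this key is B.
A sixth above F in this key is D.
Together with the bass F, this spells B diminished in second inversion.

F, B, D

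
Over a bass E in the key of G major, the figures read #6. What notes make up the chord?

E, G, C#

The written figures #6 are shorthand for 6/3: the 3 is implied.
A third above E in this key is G.
A sixth above E in this key is C, raised to C# by the sharp.
Together with the bass E, this spells C# diminished in first inversion.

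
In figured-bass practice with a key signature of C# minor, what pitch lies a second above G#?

Counting 1 letter step above G# lands on A; in C# minor, that letter is A.

A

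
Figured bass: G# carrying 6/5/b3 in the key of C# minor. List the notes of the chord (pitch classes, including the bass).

A third above G# in this key is B, lowered to Bb by the flat.
A fifth above G# in this key is D#.
A sixth above G# in this key is E.

G#, Bb, D#, E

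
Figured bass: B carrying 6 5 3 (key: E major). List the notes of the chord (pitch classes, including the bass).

A third above B in this key is D#.
A fifth above B in this key is F#.
A sixth above B in this key is G#.
Together with the bass B, this spells G# minor seventh in first inversion.

B, D#, F#, G#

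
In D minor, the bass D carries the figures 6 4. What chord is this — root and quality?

The figures 6 4 indicate a triad in second inversion.
In second inversion the root lies a fourth above the bass: a fourth above D in D minor is G.
The chord tones are D, G, Bb, giving G minor.

G minor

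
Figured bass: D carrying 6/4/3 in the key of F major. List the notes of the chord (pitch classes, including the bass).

A third above D in this key is F.
A fourth above D in this key is G.
A sixth above D in this key is Bb.
Together with the bass D, this spells G minor seventh in second inversion.

D, F, G, Bb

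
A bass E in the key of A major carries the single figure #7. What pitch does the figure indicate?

Counting 6 letter steps above E lands on D; in A major, that letter is D.
The #7 figure raises it a semitone, giving D#.

D#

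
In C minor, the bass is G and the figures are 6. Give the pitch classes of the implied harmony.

G, Bb, Eb

The written figures 6 are shorthand for 6/3: the 3 is implied.
A third above G in this key is Bb.
A sixth above G in this key is Eb.
Together with the bass G, this spells Eb major in first inversion.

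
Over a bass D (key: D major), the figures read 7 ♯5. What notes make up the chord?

D, F#, A#, C#

The written figures 7 ♯5 are shorthand for 7/5/3: the 3 is implied.
A third above D in this key is F#.
A fifth above D in this key is A, raised to A# by the sharp.
A seventh above D in this key is C#.
Together with the bass D, this spells D augmented major seventh in root position.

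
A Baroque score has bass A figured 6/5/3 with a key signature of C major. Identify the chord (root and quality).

F major seventh

The figures 6/5/3 indicate a seventh chord in first inversion.
In first inversion the root lies a sixth above the bass: a sixth above A in C major is F.
The chord tones are A, C, E, F, giving F major seventh.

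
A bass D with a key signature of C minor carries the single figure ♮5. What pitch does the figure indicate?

A

Counting 4 letter steps above D lands on A; in C minor, that letter is Ab.
The ♮5 figure makes it natural, giving A.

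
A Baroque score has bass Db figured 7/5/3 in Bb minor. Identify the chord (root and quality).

Db major seventh

The figures 7/5/3 indicate a seventh chord in root position.
In root position the bass is the root, so the root is Db.
The chord tones are Db, F, Ab, C, giving Db major seventh.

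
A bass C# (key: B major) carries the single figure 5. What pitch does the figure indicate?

G#

Counting 4 letter steps above C# lands on G; in B major, that letter is G#.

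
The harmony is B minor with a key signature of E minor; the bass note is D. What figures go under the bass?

D is the third of B minor, so the chord is in first inversion.
A triad in first inversion is figured 6/3, conventionally abbreviated 6.

6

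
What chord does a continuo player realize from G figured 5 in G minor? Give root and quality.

The figures 5 indicate a triad in root position.
In root position the bass is the root, so the root is G.
The chord tones are G, Bb, D, giving G minor.

G minor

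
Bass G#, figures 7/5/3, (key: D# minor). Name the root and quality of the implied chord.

G# minor seventh

The figures 7/5/3 indicate a seventh chord in root position.
In root position the bass is the root, so the root is G#.
The chord tones are G#, B, D#, F#, giving G# minor seventh.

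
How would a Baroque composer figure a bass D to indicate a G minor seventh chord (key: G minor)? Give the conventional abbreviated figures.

4/3

D is the fifth of G minor seventh, so the chord is in second inversion.
A seventh chord in second inversion is figured 6/4/3, conventionally abbreviated 4/3.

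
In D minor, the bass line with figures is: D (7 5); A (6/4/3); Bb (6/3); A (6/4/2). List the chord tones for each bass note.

D, F, A, C | A, C, D, F | Bb, D, G | A, Bb, D, F

D (7/5/3): D, F, A, C.
A (6/4/3): A, C, D, F.
Bb (6/3): Bb, D, G.
A (6/4/2): A, Bb, D, F.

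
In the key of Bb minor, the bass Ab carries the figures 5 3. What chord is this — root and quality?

Ab major

The figures 5 3 indicate a triad in root position.
In root position the bass is the root, so the root is Ab.
The chord tones are Ab, C, Eb, giving Ab major.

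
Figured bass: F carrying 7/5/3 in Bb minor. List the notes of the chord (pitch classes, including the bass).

F, Ab, C, Eb

A third above F in this key is Ab.
A fifth above F in this key is C.
A seventh above F in this key is Eb.
Together with the bass F, this spells F minor seventh in root position.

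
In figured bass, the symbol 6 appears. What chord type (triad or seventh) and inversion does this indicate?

6 is shorthand for 6/3.
Intervals of 6/3 above the bass form a triad; the bass is the third, so this is first inversion.

triad, first inversion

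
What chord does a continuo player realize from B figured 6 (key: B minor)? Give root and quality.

G major

The figures 6 indicate a triad in first inversion.
In first inversion the root lies a sixth above the bass: a sixth above B in B minor is G.
The chord tones are B, D, G, giving G major.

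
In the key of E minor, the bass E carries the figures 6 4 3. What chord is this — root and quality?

A minor seventh

The figures 6 4 3 indicate a seventh chord in second inversion.
In second inversion the root lies a fourth above the bass: a fourth above E in E minor is A.
The chord tones are E, G, A, C, giving A minor seventh.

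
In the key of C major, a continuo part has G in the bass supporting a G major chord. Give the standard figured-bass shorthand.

G is the root of G major, so the chord is in root position.
A triad in root position is figured 5/3, conventionally abbreviated (no figures — root-position triad).

no figures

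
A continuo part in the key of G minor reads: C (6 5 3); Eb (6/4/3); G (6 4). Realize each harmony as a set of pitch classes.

C, Eb, G, A | Eb, G, A, C | G, C, Eb

C (6/5/3): C, Eb, G, A.
Eb (6/4/3): Eb, G, A, C.
G (6/4): G, C, Eb.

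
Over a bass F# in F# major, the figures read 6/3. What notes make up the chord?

F#, A#, D#

A third above F# in this key is A#.
A sixth above F# in this key is D#.
Together with the bass F#, this spells D# minor in first inversion.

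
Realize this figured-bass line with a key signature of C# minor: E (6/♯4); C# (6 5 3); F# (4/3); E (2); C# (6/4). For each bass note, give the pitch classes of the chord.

E (6/#4): E, A#, C#.
C# (6/5/3): C#, E, G#, A.
F# (6/4/3): F#, A, B, D#.
E (6/4/2): E, F#, A, C#.
C# (6/4): C#, F#, A.

E, A#, C# | C#, E, G#, A | F#, A, B, D# | E, F#, A, C# | C#, F#, A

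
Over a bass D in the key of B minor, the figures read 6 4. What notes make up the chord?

A fourth above D in this key is G.
A sixth above D in this key is B.
Together with the bass D, this spells G major in second inversion.

D, G, B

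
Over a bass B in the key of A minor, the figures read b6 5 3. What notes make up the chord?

A third above B in this key is D.
A fifth above B in this key is F.
A sixth above B in this key is G, lowered to Gb by the flat.

B, D, F, Gb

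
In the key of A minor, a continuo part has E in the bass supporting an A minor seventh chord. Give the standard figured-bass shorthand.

E is the fifth of A minor seventh, so the chord is in second inversion.
A seventh chord in second inversion is figured 6/4/3, conventionally abbreviated 4/3.

4/3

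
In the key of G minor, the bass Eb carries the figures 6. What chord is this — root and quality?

The figures 6 indicate a triad in first inversion.
In first inversion the root lies a sixth above the bass: a sixth above Eb in G minor is C.
The chord tones are Eb, G, C, giving C minor.

C minor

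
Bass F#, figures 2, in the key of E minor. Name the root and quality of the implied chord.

G major seventh

The figures 2 indicate a seventh chord in third inversion.
In third inversion the root lies a second above the bass: a second above F# in E minor is G.
The chord tones are F#, G, B, D, giving G major seventh.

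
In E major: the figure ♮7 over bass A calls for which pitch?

G

Counting 6 letter steps above A lands on G; in E major, that letter is G#.
The ♮7 figure makes it natural, giving G.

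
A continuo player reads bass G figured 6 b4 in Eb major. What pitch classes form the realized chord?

A fourth above G in this key is C, lowered to Cb by the flat.
A sixth above G in this key is Eb.
Together with the bass G, this spells Cb augmented in second inversion.

G, Cb, Eb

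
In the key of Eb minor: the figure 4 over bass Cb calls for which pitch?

Counting 3 letter steps above Cb lands on F; in Eb minor, that letter is F.

F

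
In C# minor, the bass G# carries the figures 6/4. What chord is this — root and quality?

The figures 6/4 indicate a triad in second inversion.
In second inversion the root lies a fourth above the bass: a fourth above G# in C# minor is C#.
The chord tones are G#, C#, E, giving C# minor.

C# minor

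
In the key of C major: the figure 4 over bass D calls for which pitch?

G

Counting 3 letter steps above D lands on G; in C major, that letter is G.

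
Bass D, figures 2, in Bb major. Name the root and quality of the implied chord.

The figures 2 indicate a seventh chord in third inversion.
In third inversion the root lies a second above the bass: a second above D in Bb major is Eb.
The chord tones are D, Eb, G, Bb, giving Eb major seventh.

Eb major seventh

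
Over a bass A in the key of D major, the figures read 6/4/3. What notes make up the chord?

A third above A in this key is C#.
A fourth above A in this key is D.
A sixth above A in this key is F#.
Together with the bass A, this spells D major seventh in second inversion.

A, C#, D, F#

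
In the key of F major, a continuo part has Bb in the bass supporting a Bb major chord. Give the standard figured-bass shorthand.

Bb is the root of Bb major, so the chord is in root position.
A triad in root position is figured 5/3, conventionally abbreviated (no figures — root-position triad).

no figures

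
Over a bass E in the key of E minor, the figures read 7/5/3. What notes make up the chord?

A third above E in this key is G.
A fifth above E in this key is B.
A seventh above E in this key is D.
Together with the bass E, this spells E minor seventh in root position.

E, G, B, D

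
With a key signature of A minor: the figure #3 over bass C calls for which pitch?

Counting 2 letter steps above C lands on E; in A minor, that letter is E.
The #3 figure raises it a semitone, giving E#.

E#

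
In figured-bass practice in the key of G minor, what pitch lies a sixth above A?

F

Counting 5 letter steps above A lands on F; in G minor, that letter is F.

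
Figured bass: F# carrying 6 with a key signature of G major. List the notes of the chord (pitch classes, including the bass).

F#, A, D

The written figures 6 are shorthand for 6/3: the 3 is implied.
A third above F# in this key is A.
A sixth above F# in this key is D.
Together with the bass F#, this spells D major in first inversion.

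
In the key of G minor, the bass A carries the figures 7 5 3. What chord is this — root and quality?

The figures 7 5 3 indicate a seventh chord in root position.
In root position the bass is the root, so the root is A.
The chord tones are A, C, Eb, G, giving A half-diminished seventh.

A half-diminished seventh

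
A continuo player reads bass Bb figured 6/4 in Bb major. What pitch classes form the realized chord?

A fourth above Bb in this key is Eb.
A sixth above Bb in this key is G.
Together with the bass Bb, this spells Eb major in second inversion.

Bb, Eb, G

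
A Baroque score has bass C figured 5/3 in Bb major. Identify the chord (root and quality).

The figures 5/3 indicate a triad in root position.
In root position the bass is the root, so the root is C.
The chord tones are C, Eb, G, giving C minor.

C minor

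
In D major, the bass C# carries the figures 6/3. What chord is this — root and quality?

The figures 6/3 indicate a triad in first inversion.
In first inversion the root lies a sixth above the bass: a sixth above C# in D major is A.
The chord tones are C#, E, A, giving A major.

A major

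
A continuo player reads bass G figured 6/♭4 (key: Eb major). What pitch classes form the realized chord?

G, Cb, Eb

A fourth above G in this key is C, lowered to Cb by the flat.
A sixth above G in this key is Eb.
Together with the bass G, this spells Cb augmented in second inversion.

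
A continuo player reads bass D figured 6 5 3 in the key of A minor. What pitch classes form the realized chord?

D, F, A, B

A third above D in this key is F.
A fifth above D in this key is A.
A sixth above D in this key is B.
Together with the bass D, this spells B half-diminished seventh in first inversion.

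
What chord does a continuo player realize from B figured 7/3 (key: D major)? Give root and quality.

The figures 7/3 indicate a seventh chord in root position.
In root position the bass is the root, so the root is B.
The chord tones are B, D, F#, A, giving B minor seventh.

B minor seventh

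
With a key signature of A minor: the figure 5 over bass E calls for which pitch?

B

Counting 4 letter steps above E lands on B; in A minor, that letter is B.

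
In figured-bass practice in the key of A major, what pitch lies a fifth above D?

A

Counting 4 letter steps above D lands on A; in A major, that letter is A.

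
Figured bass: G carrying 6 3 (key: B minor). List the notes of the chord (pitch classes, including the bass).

A third above G in this key is B.
A sixth above G in this key is E.
Together with the bass G, this spells E minor in first inversion.

G, B, E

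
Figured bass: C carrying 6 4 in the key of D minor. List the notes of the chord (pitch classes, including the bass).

C, F, A

A fourth above C in this key is F.
A sixth above C in this key is A.
Together with the bass C, this spells F major in second inversion.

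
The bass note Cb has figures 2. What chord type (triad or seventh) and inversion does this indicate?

seventh chord, third inversion

2 is shorthand for 6/4/2.
Intervals of 6/4/2 above the bass form a seventh chord; the bass is the seventh, so this is third inversion.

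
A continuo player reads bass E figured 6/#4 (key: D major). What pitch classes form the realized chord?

A fourth above E in this key is A, raised to A# by the sharp.
A sixth above E in this key is C#.
Together with the bass E, this spells A# diminished in second inversion.

E, A#, C#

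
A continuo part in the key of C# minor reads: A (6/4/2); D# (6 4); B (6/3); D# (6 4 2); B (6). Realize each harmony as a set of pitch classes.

A, B, D#, F# | D#, G#, B | B, D#, G# | D#, E, G#, B | B, D#, G#

A (6/4/2): A, B, D#, F#.
D# (6/4): D#, G#, B.
B (6/3): B, D#, G#.
D# (6/4/2): D#, E, G#, B.
B (6/3): B, D#, G#.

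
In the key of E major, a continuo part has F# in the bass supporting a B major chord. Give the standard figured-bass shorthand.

6/4

F# is the fifth of B major, so the chord is in second inversion.
A triad in second inversion is figured 6/4, conventionally abbreviated 6/4.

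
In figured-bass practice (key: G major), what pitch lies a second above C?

Counting 1 letter step above C lands on D; in G major, that letter is D.

D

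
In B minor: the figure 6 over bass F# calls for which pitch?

Counting 5 letter steps above F# lands on D; in B minor, that letter is D.

D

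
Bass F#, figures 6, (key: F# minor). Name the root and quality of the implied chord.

D major

The figures 6 indicate a triad in first inversion.
In first inversion the root lies a sixth above the bass: a sixth above F# in F# minor is D.
The chord tones are F#, A, D, giving D major.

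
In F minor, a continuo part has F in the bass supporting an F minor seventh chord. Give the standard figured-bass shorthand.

7

F is the root of F minor seventh, so the chord is in root position.
A seventh chord in root position is figured 7/5/3, conventionally abbreviated 7.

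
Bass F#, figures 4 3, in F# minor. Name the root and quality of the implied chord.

The figures 4 3 indicate a seventh chord in second inversion.
In second inversion the root lies a fourth above the bass: a fourth above F# in F# minor is B.
The chord tones are F#, A, B, D, giving B minor seventh.

B minor seventh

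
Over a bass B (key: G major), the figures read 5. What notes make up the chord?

B, D, F#

The written figures 5 are shorthand for 5/3: the 3 is implied.
A third above B in this key is D.
A fifth above B in this key is F#.
Together with the bass B, this spells B minor in root position.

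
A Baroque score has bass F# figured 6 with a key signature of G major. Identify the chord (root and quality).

D major

The figures 6 indicate a triad in first inversion.
In first inversion the root lies a sixth above the bass: a sixth above F# in G major is D.
The chord tones are F#, A, D, giving D major.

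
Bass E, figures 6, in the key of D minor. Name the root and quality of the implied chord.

The figures 6 indicate a triad in first inversion.
In first inversion the root lies a sixth above the bass: a sixth above E in D minor is C.
The chord tones are E, G, C, giving C major.

C major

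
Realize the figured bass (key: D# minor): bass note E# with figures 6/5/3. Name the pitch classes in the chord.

E#, G#, B, C#

A third above E# in this key is G#.
A fifth above E# in this key is B.
A sixth above E# in this key is C#.
Together with the bass E#, this spells C# dominant seventh in first inversion.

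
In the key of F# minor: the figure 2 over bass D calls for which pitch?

E

Counting 1 letter step above D lands on E; in F# minor, that letter is E.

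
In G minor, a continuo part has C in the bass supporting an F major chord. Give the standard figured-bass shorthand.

6/4

C is the fifth of F major, so the chord is in second inversion.
A triad in second inversion is figured 6/4, conventionally abbreviated 6/4.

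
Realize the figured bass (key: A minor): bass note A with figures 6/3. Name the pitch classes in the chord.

A third above A in this key is C.
A sixth above A in this key is F.
Together with the bass A, this spells F major in first inversion.

A, C, F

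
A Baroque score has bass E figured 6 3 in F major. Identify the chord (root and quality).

The figures 6 3 indicate a triad in first inversion.
In first inversion the root lies a sixth above the bass: a sixth above E in F major is C.
The chord tones are E, G, C, giving C major.

C major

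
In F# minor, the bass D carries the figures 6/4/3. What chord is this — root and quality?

G# half-diminished seventh

The figures 6/4/3 indicate a seventh chord in second inversion.
In second inversion the root lies a fourth above the bass: a fourth above D in F# minor is G#.
The chord tones are D, F#, G#, B, giving G# half-diminished seventh.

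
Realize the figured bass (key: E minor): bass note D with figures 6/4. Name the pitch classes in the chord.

A fourth above D in this key is G.
A sixth above D in this key is B.
Together with the bass D, this spells G major in second inversion.

D, G, B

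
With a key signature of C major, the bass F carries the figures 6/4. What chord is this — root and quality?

B diminished

The figures 6/4 indicate a triad in second inversion.
In second inversion the root lies a fourth above the bass: a fourth above F in C major is B.
The chord tones are F, B, D, giving B diminished.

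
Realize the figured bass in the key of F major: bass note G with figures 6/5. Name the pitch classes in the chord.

The written figures 6/5 are shorthand for 6/5/3: the 3 is implied.
A third above G in this key is Bb.
A fifth above G in this key is D.
A sixth above G in this key is E.
Together with the bass G, this spells E half-diminished seventh in first inversion.

G, Bb, D, E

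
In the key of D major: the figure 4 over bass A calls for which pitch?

Counting 3 letter steps above A lands on D; in D major, that letter is D.

D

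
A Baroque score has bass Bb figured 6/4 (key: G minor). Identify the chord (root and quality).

Eb major

The figures 6/4 indicate a triad in second inversion.
In second inversion the root lies a fourth above the bass: a fourth above Bb in G minor is Eb.
The chord tones are Bb, Eb, G, giving Eb major.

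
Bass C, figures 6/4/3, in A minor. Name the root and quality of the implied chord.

The figures 6/4/3 indicate a seventh chord in second inversion.
In second inversion the root lies a fourth above the bass: a fourth above C in A minor is F.
The chord tones are C, E, F, A, giving F major seventh.

F major seventh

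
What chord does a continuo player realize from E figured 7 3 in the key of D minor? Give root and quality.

E half-diminished seventh

The figures 7 3 indicate a seventh chord in root position.
In root position the bass is the root, so the root is E.
The chord tones are E, G, Bb, D, giving E half-diminished seventh.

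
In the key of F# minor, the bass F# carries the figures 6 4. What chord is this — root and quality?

The figures 6 4 indicate a triad in second inversion.
In second inversion the root lies a fourth above the bass: a fourth above F# in F# minor is B.
The chord tones are F#, B, D, giving B minor.

B minor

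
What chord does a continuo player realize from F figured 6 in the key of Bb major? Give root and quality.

The figures 6 indicate a triad in first inversion.
In first inversion the root lies a sixth above the bass: a sixth above F in Bb major is D.
The chord tones are F, A, D, giving D minor.

D minor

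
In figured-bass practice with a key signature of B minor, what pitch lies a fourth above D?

Counting 3 letter steps above D lands on G; in B minor, that letter is G.

G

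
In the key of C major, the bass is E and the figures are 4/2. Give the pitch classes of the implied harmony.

The written figures 4/2 are shorthand for 6/4/2: the 6 is implied.
A second above E in this key is F.
A fourth above E in this key is A.
A sixth above E in this key is C.
Together with the bass E, this spells F major seventh in third inversion.

E, F, A, C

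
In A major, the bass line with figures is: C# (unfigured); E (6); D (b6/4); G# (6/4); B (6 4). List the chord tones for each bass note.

C# (5/3): C#, E, G#.
E (6/3): E, G#, C#.
D (b6/4): D, G#, Bb.
G# (6/4): G#, C#, E.
B (6/4): B, E, G#.

C#, E, G# | E, G#, C# | D, G#, Bb | G#, C#, E | B, E, G#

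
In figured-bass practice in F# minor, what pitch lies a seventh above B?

Counting 6 letter steps above B lands on A; in F# minor, that letter is A.

A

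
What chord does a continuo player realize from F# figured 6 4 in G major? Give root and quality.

The figures 6 4 indicate a triad in second inversion.
In second inversion the root lies a fourth above the bass: a fourth above F# in G major is B.
The chord tones are F#, B, D, giving B minor.

B minor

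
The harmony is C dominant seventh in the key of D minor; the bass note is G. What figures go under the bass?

G is the fifth of C dominant seventh, so the chord is in second inversion.
A seventh chord in second inversion is figured 6/4/3, conventionally abbreviated 4/3.

4/3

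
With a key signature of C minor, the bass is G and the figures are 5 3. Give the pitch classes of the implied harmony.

A third above G in this key is Bb.
A fifth above G in this key is D.
Together with the bass G, this spells G minor in root position.

G, Bb, D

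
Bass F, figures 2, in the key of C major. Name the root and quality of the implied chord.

G dominant seventh

The figures 2 indicate a seventh chord in third inversion.
In third inversion the root lies a second above the bass: a second above F in C major is G.
The chord tones are F, G, B, D, giving G dominant seventh.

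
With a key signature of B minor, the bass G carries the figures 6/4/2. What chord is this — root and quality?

The figures 6/4/2 indicate a seventh chord in third inversion.
In third inversion the root lies a second above the bass: a second above G in B minor is A.
The chord tones are G, A, C#, E, giving A dominant seventh.

A dominant seventh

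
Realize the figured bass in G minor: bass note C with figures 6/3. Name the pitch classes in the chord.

C, Eb, A

A third above C in this key is Eb.
A sixth above C in this key is A.
Together with the bass C, this spells A diminished in first inversion.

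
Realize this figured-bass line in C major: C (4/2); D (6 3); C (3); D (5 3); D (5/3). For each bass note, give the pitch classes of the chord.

C (6/4/2): C, D, F, A.
D (6/3): D, F, B.
C (5/3): C, E, G.
D (5/3): D, F, A.
D (5/3): D, F, A.

C, D, F, A | D, F, B | C, E, G | D, F, A | D, F, A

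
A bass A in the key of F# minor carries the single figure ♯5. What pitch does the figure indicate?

Counting 4 letter steps above A lands on E; in F# minor, that letter is E.
The #5 figure raises it a semitone, giving E#.

E#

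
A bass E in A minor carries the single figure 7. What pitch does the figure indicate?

Counting 6 letter steps above E lands on D; in A minor, that letter is D.

D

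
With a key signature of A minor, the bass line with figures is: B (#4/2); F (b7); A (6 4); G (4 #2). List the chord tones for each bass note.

B, C, E#, G | F, A, C, Eb | A, D, F | G, A#, C, E

B (6/#4/2): B, C, E#, G.
F (b7/5/3): F, A, C, Eb.
A (6/4): A, D, F.
G (6/4/#2): G, A#, C, E.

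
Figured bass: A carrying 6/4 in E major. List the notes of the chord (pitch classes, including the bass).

A fourth above A in this key is D#.
A sixth above A in this key is F#.
Together with the bass A, this spells D# diminished in second inversion.

A, D#, F#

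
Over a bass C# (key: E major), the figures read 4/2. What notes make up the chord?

The written figures 4/2 are shorthand for 6/4/2: the 6 is implied.
A second above C# in this key is D#.
A fourth above C# in this key is F#.
A sixth above C# in this key is A.
Together with the bass C#, this spells D# half-diminished seventh in third inversion.

C#, D#, F#, A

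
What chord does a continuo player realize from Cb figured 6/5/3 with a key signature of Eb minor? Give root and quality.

Ab minor seventh

The figures 6/5/3 indicate a seventh chord in first inversion.
In first inversion the root lies a sixth above the bass: a sixth above Cb in Eb minor is Ab.
The chord tones are Cb, Eb, Gb, Ab, giving Ab minor seventh.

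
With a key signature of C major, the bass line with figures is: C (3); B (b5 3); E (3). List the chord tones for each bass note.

C (5/3): C, E, G.
B (b5/3): B, D, Fb.
E (5/3): E, G, B.

C, E, G | B, D, Fb | E, G, B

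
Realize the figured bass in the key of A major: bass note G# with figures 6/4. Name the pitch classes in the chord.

G#, C#, E

A fourth above G# in this key is C#.
A sixth above G# in this key is E.
Together with the bass G#, this spells C# minor in second inversion.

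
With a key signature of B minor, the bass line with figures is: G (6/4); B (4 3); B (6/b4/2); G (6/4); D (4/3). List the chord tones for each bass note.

G (6/4): G, C#, E.
B (6/4/3): B, D, E, G.
B (6/b4/2): B, C#, Eb, G.
G (6/4): G, C#, E.
D (6/4/3): D, F#, G, B.

G, C#, E | B, D, E, G | B, C#, Eb, G | G, C#, E | D, F#, G, B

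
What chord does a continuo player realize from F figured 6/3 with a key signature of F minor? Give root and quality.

The figures 6/3 indicate a triad in first inversion.
In first inversion the root lies a sixth above the bass: a sixth above F in F minor is Db.
The chord tones are F, Ab, Db, giving Db major.

Db major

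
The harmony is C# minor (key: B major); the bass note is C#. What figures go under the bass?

no figures

C# is the root of C# minor, so the chord is in root position.
A triad in root position is figured 5/3, conventionally abbreviated (no figures — root-position triad).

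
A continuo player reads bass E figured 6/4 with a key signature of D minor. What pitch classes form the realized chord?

A fourth above E in this key is A.
A sixth above E in this key is C.
Together with the bass E, this spells A minor in second inversion.

E, A, C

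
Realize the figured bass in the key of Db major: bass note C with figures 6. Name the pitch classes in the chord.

The written figures 6 are shorthand for 6/3: the 3 is implied.
A third above C in this key is Eb.
A sixth above C in this key is Ab.
Together with the bass C, this spells Ab major in first inversion.

C, Eb, Ab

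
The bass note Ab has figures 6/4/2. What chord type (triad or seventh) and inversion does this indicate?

Intervals of 6/4/2 above the bass form a seventh chord; the bass is the seventh, so this is third inversion.

seventh chord, third inversion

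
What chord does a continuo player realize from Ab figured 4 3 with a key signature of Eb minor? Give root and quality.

Db dominant seventh

The figures 4 3 indicate a seventh chord in second inversion.
In second inversion the root lies a fourth above the bass: a fourth above Ab in Eb minor is Db.
The chord tones are Ab, Cb, Db, F, giving Db dominant seventh.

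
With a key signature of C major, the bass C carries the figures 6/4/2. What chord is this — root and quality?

The figures 6/4/2 indicate a seventh chord in third inversion.
In third inversion the root lies a second above the bass: a second above C in C major is D.
The chord tones are C, D, F, A, giving D minor seventh.

D minor seventh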